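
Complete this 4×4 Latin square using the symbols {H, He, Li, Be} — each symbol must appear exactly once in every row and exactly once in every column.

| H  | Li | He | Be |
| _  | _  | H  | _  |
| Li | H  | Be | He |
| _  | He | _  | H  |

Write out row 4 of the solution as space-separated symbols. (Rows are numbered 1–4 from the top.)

Be He Li H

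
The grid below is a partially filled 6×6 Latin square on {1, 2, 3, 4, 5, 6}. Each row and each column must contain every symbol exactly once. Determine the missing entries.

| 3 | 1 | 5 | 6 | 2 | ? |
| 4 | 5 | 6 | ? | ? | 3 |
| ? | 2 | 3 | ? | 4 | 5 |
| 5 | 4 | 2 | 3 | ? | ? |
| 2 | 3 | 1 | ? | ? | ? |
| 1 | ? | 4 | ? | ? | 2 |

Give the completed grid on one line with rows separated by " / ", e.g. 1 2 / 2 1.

3 1 5 6 2 4 / 4 5 6 2 1 3 / 6 2 3 1 4 5 / 5 4 2 3 6 1 / 2 3 1 4 5 6 / 1 6 4 5 3 2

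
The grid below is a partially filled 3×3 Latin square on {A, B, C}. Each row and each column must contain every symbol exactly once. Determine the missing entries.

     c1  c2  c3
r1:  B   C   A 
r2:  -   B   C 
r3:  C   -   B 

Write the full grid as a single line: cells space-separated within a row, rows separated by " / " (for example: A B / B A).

row 2 has {B,C}; column 1 has {B,C} — only A is left for (r2,c1).
row 3 has {B,C}; column 2 has {B,C} — only A is left for (r3,c2).

B C A / A B C / C A B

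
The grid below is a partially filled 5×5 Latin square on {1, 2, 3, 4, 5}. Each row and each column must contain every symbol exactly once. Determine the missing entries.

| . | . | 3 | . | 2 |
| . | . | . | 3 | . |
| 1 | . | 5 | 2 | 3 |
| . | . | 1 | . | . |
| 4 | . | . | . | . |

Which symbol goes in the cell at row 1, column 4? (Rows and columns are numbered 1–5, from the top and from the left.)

4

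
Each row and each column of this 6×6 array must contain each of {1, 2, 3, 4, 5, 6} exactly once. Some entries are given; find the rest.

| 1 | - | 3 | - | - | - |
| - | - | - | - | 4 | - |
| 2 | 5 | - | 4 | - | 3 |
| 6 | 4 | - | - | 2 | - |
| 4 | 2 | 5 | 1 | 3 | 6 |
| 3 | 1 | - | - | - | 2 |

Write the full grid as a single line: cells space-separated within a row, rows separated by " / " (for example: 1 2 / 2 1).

1 6 3 2 5 4 / 5 3 2 6 4 1 / 2 5 6 4 1 3 / 6 4 1 3 2 5 / 4 2 5 1 3 6 / 3 1 4 5 6 2

(r1,c2): row 1 has {1,3}; column 2 has {1,2,4,5}, so it must be 6.
(r1,c5): row 1 has {1,3,6}; column 5 has {2,3,4}, so it must be 5.
(r1,c6): row 1 has {1,3,5,6}; column 6 has {2,3,6}, so it must be 4.
(r2,c1): row 2 has {4}; column 1 has {1,2,3,4,6}, so it must be 5.
(r2,c2): row 2 has {4,5}; column 2 has {1,2,4,5,6}, so it must be 3.
(r2,c6): row 2 has {3,4,5}; column 6 has {2,3,4,6}, so it must be 1.
(r4,c3): row 4 has {2,4,6}; column 3 has {3,5}, so it must be 1.
(r4,c6): row 4 has {1,2,4,6}; column 6 has {1,2,3,4,6}, so it must be 5.
(r6,c5): row 6 has {1,2,3}; column 5 has {2,3,4,5}, so it must be 6.
(r1,c4): row 1 has {1,3,4,5,6}; column 4 has {1,4}, so it must be 2.
(r2,c4): row 2 has {1,3,4,5}; column 4 has {1,2,4}, so it must be 6.
(r3,c3): row 3 has {2,3,4,5}; column 3 has {1,3,5}, so it must be 6.
(r3,c5): row 3 has {2,3,4,5,6}; column 5 has {2,3,4,5,6}, so it must be 1.
(r4,c4): row 4 has {1,2,4,5,6}; column 4 has {1,2,4,6}, so it must be 3.
(r6,c3): row 6 has {1,2,3,6}; column 3 has {1,3,5,6}, so it must be 4.
(r6,c4): row 6 has {1,2,3,4,6}; column 4 has {1,2,3,4,6}, so it must be 5.
(r2,c3): row 2 has {1,3,4,5,6}; column 3 has {1,3,4,5,6}, so it must be 2.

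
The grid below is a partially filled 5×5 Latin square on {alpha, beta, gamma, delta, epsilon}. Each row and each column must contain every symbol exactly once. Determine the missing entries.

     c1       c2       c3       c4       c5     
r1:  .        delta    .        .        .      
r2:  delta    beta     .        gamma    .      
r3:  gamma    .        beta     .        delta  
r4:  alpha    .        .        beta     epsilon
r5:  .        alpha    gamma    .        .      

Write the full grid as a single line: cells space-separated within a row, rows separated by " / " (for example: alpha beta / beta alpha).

beta delta alpha epsilon gamma / delta beta epsilon gamma alpha / gamma epsilon beta alpha delta / alpha gamma delta beta epsilon / epsilon alpha gamma delta beta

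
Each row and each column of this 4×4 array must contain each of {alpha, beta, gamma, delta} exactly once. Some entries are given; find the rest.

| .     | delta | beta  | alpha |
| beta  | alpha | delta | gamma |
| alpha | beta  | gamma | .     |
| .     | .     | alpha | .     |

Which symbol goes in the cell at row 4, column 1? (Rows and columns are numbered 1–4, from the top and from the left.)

delta

At row 1, column 1: row 1 has {alpha,beta,delta}; column 1 has {alpha,beta}; that leaves gamma.
At row 3, column 4: row 3 has {alpha,beta,gamma}; column 4 has {alpha,gamma}; that leaves delta.
At row 4, column 1: row 4 has {alpha}; column 1 has {alpha,beta,gamma}; that leaves delta.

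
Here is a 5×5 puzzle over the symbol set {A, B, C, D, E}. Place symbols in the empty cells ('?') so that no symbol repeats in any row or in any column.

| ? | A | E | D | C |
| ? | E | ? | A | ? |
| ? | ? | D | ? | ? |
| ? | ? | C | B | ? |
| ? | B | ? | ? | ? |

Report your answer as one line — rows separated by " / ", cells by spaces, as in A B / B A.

(r1,c1) = B
(r2,c3) = B
(r2,c5) = D
(r3,c2) = C
(r3,c4) = E
(r4,c2) = D
(r5,c3) = A
(r5,c4) = C
(r5,c5) = E
(r2,c1) = C
(r3,c1) = A
(r3,c5) = B
(r4,c1) = E
(r4,c5) = A
(r5,c1) = D

B A E D C / C E B A D / A C D E B / E D C B A / D B A C E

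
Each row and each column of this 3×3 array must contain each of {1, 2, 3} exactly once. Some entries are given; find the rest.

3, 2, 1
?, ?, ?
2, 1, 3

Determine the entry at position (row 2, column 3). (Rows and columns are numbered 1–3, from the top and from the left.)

2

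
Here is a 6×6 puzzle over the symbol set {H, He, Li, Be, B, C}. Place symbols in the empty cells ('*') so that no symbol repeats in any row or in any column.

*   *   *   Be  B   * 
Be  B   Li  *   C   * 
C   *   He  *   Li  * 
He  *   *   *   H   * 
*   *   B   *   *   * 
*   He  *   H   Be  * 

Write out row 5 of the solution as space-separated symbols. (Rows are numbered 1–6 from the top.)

H Be B Li He C

row 2 has {Li,Be,B,C}; column 4 has {H,Be} — only He is left for (r2,c4).
row 2 has {He,Li,Be,B,C}; column 6 is empty so far — only H is left for (r2,c6).
row 3 has {He,Li,C}; column 4 has {H,He,Be} — only B is left for (r3,c4).
row 3 has {He,Li,B,C}; column 6 has {H} — only Be is left for (r3,c6).
row 5 has {B}; column 5 has {H,Li,Be,B,C} — only He is left for (r5,c5).
row 6 has {H,He,Be}; column 3 has {He,Li,B} — only C is left for (r6,c3).
row 1 has {Be,B}; column 3 has {He,Li,B,C} — only H is left for (r1,c3).
row 3 has {He,Li,Be,B,C}; column 2 has {He,B} — only H is left for (r3,c2).
row 4 has {H,He}; column 3 has {H,He,Li,B,C} — only Be is left for (r4,c3).
row 1 has {H,Be,B}; column 1 has {He,Be,C} — only Li is left for (r1,c1).
row 1 has {H,Li,Be,B}; column 2 has {H,He,B} — only C is left for (r1,c2).
row 1 has {H,Li,Be,B,C}; column 6 has {H,Be} — only He is left for (r1,c6).
row 4 has {H,He,Be}; column 2 has {H,He,B,C} — only Li is left for (r4,c2).
row 4 has {H,He,Li,Be}; column 4 has {H,He,Be,B} — only C is left for (r4,c4).
row 4 has {H,He,Li,Be,C}; column 6 has {H,He,Be} — only B is left for (r4,c6).
row 5 has {He,B}; column 1 has {He,Li,Be,C} — only H is left for (r5,c1).
row 5 has {H,He,B}; column 2 has {H,He,Li,B,C} — only Be is left for (r5,c2).
row 5 has {H,He,Be,B}; column 4 has {H,He,Be,B,C} — only Li is left for (r5,c4).
row 5 has {H,He,Li,Be,B}; column 6 has {H,He,Be,B} — only C is left for (r5,c6).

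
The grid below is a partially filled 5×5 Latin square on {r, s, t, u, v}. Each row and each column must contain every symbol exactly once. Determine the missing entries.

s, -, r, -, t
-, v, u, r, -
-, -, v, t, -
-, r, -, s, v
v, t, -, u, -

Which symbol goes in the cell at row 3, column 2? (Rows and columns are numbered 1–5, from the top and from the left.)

(r1,c2) = u
(r1,c4) = v
(r2,c1) = t
(r2,c5) = s
(r3,c2) = s

s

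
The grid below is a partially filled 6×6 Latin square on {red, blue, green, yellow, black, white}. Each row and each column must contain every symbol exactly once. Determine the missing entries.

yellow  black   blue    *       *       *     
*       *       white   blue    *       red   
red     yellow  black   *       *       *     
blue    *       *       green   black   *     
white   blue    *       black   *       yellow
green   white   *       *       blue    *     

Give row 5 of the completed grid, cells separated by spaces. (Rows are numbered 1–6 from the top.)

white blue green black red yellow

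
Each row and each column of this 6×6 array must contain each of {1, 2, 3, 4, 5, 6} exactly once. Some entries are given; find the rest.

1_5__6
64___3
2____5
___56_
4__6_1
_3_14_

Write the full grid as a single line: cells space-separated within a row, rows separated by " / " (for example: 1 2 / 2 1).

1 2 5 4 3 6 / 6 4 1 2 5 3 / 2 6 4 3 1 5 / 3 1 2 5 6 4 / 4 5 3 6 2 1 / 5 3 6 1 4 2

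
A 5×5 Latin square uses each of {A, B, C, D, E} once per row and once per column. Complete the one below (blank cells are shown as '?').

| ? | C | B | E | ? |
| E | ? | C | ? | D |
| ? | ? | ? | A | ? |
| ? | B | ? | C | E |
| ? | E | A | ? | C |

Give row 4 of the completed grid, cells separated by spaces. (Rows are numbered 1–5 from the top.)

A B D C E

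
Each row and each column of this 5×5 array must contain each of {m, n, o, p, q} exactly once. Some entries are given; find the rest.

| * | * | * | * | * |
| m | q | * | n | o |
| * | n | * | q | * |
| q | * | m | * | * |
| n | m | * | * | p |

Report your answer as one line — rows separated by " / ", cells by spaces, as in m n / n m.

o p n m q / m q p n o / p n o q m / q o m p n / n m q o p

row 2 has {m,n,o,q}; column 3 has {m} — only p is left for (r2,c3).
row 3 has {n,q}; column 3 has {m,p} — only o is left for (r3,c3).
row 3 has {n,o,q}; column 5 has {o,p} — only m is left for (r3,c5).
row 4 has {m,q}; column 5 has {m,o,p} — only n is left for (r4,c5).
row 5 has {m,n,p}; column 3 has {m,o,p} — only q is left for (r5,c3).
row 5 has {m,n,p,q}; column 4 has {n,q} — only o is left for (r5,c4).
row 1 is empty so far; column 3 has {m,o,p,q} — only n is left for (r1,c3).
row 1 has {n}; column 5 has {m,n,o,p} — only q is left for (r1,c5).
row 3 has {m,n,o,q}; column 1 has {m,n,q} — only p is left for (r3,c1).
row 4 has {m,n,q}; column 4 has {n,o,q} — only p is left for (r4,c4).
row 1 has {n,q}; column 1 has {m,n,p,q} — only o is left for (r1,c1).
row 1 has {n,o,q}; column 2 has {m,n,q} — only p is left for (r1,c2).
row 1 has {n,o,p,q}; column 4 has {n,o,p,q} — only m is left for (r1,c4).
row 4 has {m,n,p,q}; column 2 has {m,n,p,q} — only o is left for (r4,c2).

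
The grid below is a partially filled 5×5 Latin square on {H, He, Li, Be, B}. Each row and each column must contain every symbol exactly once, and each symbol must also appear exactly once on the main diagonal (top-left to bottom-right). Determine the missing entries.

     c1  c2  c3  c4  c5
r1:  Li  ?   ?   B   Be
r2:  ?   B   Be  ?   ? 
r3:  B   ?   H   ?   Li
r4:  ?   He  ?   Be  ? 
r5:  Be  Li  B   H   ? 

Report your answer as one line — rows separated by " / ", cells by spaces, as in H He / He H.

Li H He B Be / He B Be Li H / B Be H He Li / H He Li Be B / Be Li B H He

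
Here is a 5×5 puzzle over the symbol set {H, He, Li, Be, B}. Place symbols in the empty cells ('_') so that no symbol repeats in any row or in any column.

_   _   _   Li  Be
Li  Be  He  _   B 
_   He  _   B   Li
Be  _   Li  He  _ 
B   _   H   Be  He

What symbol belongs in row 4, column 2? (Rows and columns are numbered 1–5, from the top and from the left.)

row 1 has {Li,Be}; column 3 has {H,He,Li} — only B is left for (r1,c3).
row 2 has {He,Li,Be,B}; column 4 has {He,Li,Be,B} — only H is left for (r2,c4).
row 3 has {He,Li,B}; column 1 has {Li,Be,B} — only H is left for (r3,c1).
row 3 has {H,He,Li,B}; column 3 has {H,He,Li,B} — only Be is left for (r3,c3).
row 4 has {He,Li,Be}; column 5 has {He,Li,Be,B} — only H is left for (r4,c5).
row 5 has {H,He,Be,B}; column 2 has {He,Be} — only Li is left for (r5,c2).
row 1 has {Li,Be,B}; column 1 has {H,Li,Be,B} — only He is left for (r1,c1).
row 1 has {He,Li,Be,B}; column 2 has {He,Li,Be} — only H is left for (r1,c2).
row 4 has {H,He,Li,Be}; column 2 has {H,He,Li,Be} — only B is left for (r4,c2).

B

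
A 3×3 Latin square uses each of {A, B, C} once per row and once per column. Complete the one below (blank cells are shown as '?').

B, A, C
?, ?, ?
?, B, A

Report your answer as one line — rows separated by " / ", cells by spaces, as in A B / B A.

B A C / A C B / C B A

At row 2, column 2: row 2 is empty so far; column 2 has {A,B}; that leaves C.
At row 2, column 3: row 2 has {C}; column 3 has {A,C}; that leaves B.
At row 3, column 1: row 3 has {A,B}; column 1 has {B}; that leaves C.
At row 2, column 1: row 2 has {B,C}; column 1 has {B,C}; that leaves A.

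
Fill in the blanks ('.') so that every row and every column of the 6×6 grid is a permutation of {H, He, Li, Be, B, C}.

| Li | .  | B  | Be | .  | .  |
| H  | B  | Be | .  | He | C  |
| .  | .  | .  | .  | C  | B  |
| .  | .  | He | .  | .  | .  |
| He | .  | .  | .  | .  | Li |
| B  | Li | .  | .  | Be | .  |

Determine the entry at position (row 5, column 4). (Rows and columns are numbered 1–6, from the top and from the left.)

(r1,c5) = H
(r1,c6) = He
(r2,c4) = Li
(r3,c1) = Be
(r4,c1) = C
(r5,c5) = B
(r6,c6) = H
(r1,c2) = C
(r4,c5) = Li
(r4,c6) = Be
(r6,c3) = C
(r6,c4) = He
(r3,c4) = H
(r4,c2) = H
(r4,c4) = B
(r5,c2) = Be
(r5,c3) = H
(r5,c4) = C

C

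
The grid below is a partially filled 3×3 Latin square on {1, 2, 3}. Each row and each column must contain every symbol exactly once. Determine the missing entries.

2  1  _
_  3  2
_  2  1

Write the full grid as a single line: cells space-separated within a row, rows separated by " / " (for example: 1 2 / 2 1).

2 1 3 / 1 3 2 / 3 2 1

row 1 has {1,2}; column 3 has {1,2} — only 3 is left for (r1,c3).
row 2 has {2,3}; column 1 has {2} — only 1 is left for (r2,c1).
row 3 has {1,2}; column 1 has {1,2} — only 3 is left for (r3,c1).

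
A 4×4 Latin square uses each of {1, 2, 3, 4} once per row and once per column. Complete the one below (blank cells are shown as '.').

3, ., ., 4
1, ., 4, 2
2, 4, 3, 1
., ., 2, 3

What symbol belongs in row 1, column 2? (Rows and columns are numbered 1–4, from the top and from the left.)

At row 1, column 3: row 1 has {3,4}; column 3 has {2,3,4}; that leaves 1.
At row 2, column 2: row 2 has {1,2,4}; column 2 has {4}; that leaves 3.
At row 4, column 1: row 4 has {2,3}; column 1 has {1,2,3}; that leaves 4.
At row 4, column 2: row 4 has {2,3,4}; column 2 has {3,4}; that leaves 1.
At row 1, column 2: row 1 has {1,3,4}; column 2 has {1,3,4}; that leaves 2.

2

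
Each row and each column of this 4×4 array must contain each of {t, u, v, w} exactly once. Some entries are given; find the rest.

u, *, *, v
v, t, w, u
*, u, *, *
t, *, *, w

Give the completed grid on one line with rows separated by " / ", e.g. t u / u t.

u w t v / v t w u / w u v t / t v u w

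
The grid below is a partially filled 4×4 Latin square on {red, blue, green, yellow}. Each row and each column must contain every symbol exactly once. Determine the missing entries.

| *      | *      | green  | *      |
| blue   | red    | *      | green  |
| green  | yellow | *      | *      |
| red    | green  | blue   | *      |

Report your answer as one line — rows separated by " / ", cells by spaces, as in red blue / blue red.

yellow blue green red / blue red yellow green / green yellow red blue / red green blue yellow

At row 1, column 1: row 1 has {green}; column 1 has {red,blue,green}; that leaves yellow.
At row 1, column 2: row 1 has {green,yellow}; column 2 has {red,green,yellow}; that leaves blue.
At row 1, column 4: row 1 has {blue,green,yellow}; column 4 has {green}; that leaves red.
At row 2, column 3: row 2 has {red,blue,green}; column 3 has {blue,green}; that leaves yellow.
At row 3, column 3: row 3 has {green,yellow}; column 3 has {blue,green,yellow}; that leaves red.
At row 3, column 4: row 3 has {red,green,yellow}; column 4 has {red,green}; that leaves blue.
At row 4, column 4: row 4 has {red,blue,green}; column 4 has {red,blue,green}; that leaves yellow.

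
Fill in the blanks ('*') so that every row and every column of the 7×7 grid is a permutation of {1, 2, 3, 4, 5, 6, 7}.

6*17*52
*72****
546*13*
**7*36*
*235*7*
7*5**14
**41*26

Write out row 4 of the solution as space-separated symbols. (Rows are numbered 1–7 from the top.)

(r1,c2) = 3
(r1,c5) = 4
(r2,c6) = 4
(r3,c4) = 2
(r3,c7) = 7
(r4,c4) = 4
(r5,c5) = 6
(r5,c7) = 1
(r6,c2) = 6
(r6,c4) = 3
(r6,c5) = 2
(r7,c1) = 3
(r7,c2) = 5
(r7,c5) = 7
(r2,c1) = 1
(r2,c4) = 6
(r2,c5) = 5
(r2,c7) = 3
(r4,c1) = 2
(r4,c2) = 1
(r4,c7) = 5

2 1 7 4 3 6 5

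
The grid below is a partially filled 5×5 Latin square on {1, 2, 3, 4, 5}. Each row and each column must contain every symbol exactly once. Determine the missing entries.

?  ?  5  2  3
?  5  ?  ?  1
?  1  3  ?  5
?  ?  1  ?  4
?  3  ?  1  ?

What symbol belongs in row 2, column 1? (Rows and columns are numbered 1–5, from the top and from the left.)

4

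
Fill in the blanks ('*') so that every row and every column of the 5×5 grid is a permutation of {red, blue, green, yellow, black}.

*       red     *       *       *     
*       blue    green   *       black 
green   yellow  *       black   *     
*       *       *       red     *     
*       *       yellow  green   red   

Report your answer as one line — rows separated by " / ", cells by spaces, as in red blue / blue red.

yellow red black blue green / red blue green yellow black / green yellow red black blue / black green blue red yellow / blue black yellow green red

row 2 has {blue,green,black}; column 4 has {red,green,black} — only yellow is left for (r2,c4).
row 3 has {green,yellow,black}; column 5 has {red,black} — only blue is left for (r3,c5).
row 5 has {red,green,yellow}; column 2 has {red,blue,yellow} — only black is left for (r5,c2).
row 1 has {red}; column 4 has {red,green,yellow,black} — only blue is left for (r1,c4).
row 2 has {blue,green,yellow,black}; column 1 has {green} — only red is left for (r2,c1).
row 3 has {blue,green,yellow,black}; column 3 has {green,yellow} — only red is left for (r3,c3).
row 4 has {red}; column 2 has {red,blue,yellow,black} — only green is left for (r4,c2).
row 4 has {red,green}; column 5 has {red,blue,black} — only yellow is left for (r4,c5).
row 5 has {red,green,yellow,black}; column 1 has {red,green} — only blue is left for (r5,c1).
row 1 has {red,blue}; column 3 has {red,green,yellow} — only black is left for (r1,c3).
row 1 has {red,blue,black}; column 5 has {red,blue,yellow,black} — only green is left for (r1,c5).
row 4 has {red,green,yellow}; column 1 has {red,blue,green} — only black is left for (r4,c1).
row 4 has {red,green,yellow,black}; column 3 has {red,green,yellow,black} — only blue is left for (r4,c3).
row 1 has {red,blue,green,black}; column 1 has {red,blue,green,black} — only yellow is left for (r1,c1).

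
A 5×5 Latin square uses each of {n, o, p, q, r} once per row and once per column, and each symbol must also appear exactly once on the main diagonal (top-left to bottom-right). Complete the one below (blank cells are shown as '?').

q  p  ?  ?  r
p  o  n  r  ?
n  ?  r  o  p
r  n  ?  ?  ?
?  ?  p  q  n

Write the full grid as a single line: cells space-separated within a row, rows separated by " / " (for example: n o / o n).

q p o n r / p o n r q / n q r o p / r n q p o / o r p q n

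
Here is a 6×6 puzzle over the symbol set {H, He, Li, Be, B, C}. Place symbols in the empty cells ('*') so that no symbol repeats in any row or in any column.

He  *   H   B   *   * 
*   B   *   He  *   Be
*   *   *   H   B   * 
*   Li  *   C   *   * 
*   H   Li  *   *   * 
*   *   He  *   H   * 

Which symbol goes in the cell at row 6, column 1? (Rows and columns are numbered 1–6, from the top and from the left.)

C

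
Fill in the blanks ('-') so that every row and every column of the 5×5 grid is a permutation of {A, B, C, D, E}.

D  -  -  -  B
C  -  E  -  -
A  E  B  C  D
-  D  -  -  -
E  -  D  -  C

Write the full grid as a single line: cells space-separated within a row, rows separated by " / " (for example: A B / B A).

row 2 has {C,E}; column 5 has {B,C,D} — only A is left for (r2,c5).
row 4 has {D}; column 1 has {A,C,D,E} — only B is left for (r4,c1).
row 4 has {B,D}; column 5 has {A,B,C,D} — only E is left for (r4,c5).
row 2 has {A,C,E}; column 2 has {D,E} — only B is left for (r2,c2).
row 2 has {A,B,C,E}; column 4 has {C} — only D is left for (r2,c4).
row 4 has {B,D,E}; column 4 has {C,D} — only A is left for (r4,c4).
row 5 has {C,D,E}; column 2 has {B,D,E} — only A is left for (r5,c2).
row 5 has {A,C,D,E}; column 4 has {A,C,D} — only B is left for (r5,c4).
row 1 has {B,D}; column 2 has {A,B,D,E} — only C is left for (r1,c2).
row 1 has {B,C,D}; column 3 has {B,D,E} — only A is left for (r1,c3).
row 1 has {A,B,C,D}; column 4 has {A,B,C,D} — only E is left for (r1,c4).
row 4 has {A,B,D,E}; column 3 has {A,B,D,E} — only C is left for (r4,c3).

D C A E B / C B E D A / A E B C D / B D C A E / E A D B C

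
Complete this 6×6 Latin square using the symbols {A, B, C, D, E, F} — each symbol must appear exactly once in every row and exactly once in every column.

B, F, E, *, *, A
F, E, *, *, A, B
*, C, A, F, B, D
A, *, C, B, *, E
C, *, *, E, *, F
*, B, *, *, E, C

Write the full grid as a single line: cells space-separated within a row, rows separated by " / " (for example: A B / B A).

B F E D C A / F E D C A B / E C A F B D / A D C B F E / C A B E D F / D B F A E C

row 2 has {A,B,E,F}; column 3 has {A,C,E} — only D is left for (r2,c3).
row 2 has {A,B,D,E,F}; column 4 has {B,E,F} — only C is left for (r2,c4).
row 3 has {A,B,C,D,F}; column 1 has {A,B,C,F} — only E is left for (r3,c1).
row 4 has {A,B,C,E}; column 2 has {B,C,E,F} — only D is left for (r4,c2).
row 4 has {A,B,C,D,E}; column 5 has {A,B,E} — only F is left for (r4,c5).
row 5 has {C,E,F}; column 2 has {B,C,D,E,F} — only A is left for (r5,c2).
row 5 has {A,C,E,F}; column 3 has {A,C,D,E} — only B is left for (r5,c3).
row 5 has {A,B,C,E,F}; column 5 has {A,B,E,F} — only D is left for (r5,c5).
row 6 has {B,C,E}; column 1 has {A,B,C,E,F} — only D is left for (r6,c1).
row 6 has {B,C,D,E}; column 3 has {A,B,C,D,E} — only F is left for (r6,c3).
row 6 has {B,C,D,E,F}; column 4 has {B,C,E,F} — only A is left for (r6,c4).
row 1 has {A,B,E,F}; column 4 has {A,B,C,E,F} — only D is left for (r1,c4).
row 1 has {A,B,D,E,F}; column 5 has {A,B,D,E,F} — only C is left for (r1,c5).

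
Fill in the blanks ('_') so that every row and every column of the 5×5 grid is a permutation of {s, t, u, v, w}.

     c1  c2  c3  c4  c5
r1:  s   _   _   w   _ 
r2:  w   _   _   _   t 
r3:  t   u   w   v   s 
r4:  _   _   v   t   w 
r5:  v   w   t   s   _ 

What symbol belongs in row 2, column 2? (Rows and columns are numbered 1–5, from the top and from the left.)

v

(r1,c3): row 1 has {s,w}; column 3 has {t,v,w}, so it must be u.
(r1,c5): row 1 has {s,u,w}; column 5 has {s,t,w}, so it must be v.
(r2,c3): row 2 has {t,w}; column 3 has {t,u,v,w}, so it must be s.
(r2,c4): row 2 has {s,t,w}; column 4 has {s,t,v,w}, so it must be u.
(r4,c1): row 4 has {t,v,w}; column 1 has {s,t,v,w}, so it must be u.
(r4,c2): row 4 has {t,u,v,w}; column 2 has {u,w}, so it must be s.
(r5,c5): row 5 has {s,t,v,w}; column 5 has {s,t,v,w}, so it must be u.
(r1,c2): row 1 has {s,u,v,w}; column 2 has {s,u,w}, so it must be t.
(r2,c2): row 2 has {s,t,u,w}; column 2 has {s,t,u,w}, so it must be v.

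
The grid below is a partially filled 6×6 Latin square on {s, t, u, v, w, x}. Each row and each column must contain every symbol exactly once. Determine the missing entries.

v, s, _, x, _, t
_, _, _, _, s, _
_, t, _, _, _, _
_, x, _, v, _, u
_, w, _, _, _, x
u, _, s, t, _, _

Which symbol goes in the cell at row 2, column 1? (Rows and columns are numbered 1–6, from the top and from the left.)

x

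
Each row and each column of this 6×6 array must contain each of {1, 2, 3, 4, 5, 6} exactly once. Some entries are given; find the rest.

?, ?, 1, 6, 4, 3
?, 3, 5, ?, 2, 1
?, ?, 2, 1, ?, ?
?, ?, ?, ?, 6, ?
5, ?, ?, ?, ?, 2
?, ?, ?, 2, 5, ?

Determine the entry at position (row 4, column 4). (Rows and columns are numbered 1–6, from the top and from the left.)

5

At row 1, column 1: row 1 has {1,3,4,6}; column 1 has {5}; that leaves 2.
At row 1, column 2: row 1 has {1,2,3,4,6}; column 2 has {3}; that leaves 5.
At row 2, column 4: row 2 has {1,2,3,5}; column 4 has {1,2,6}; that leaves 4.
At row 3, column 5: row 3 has {1,2}; column 5 has {2,4,5,6}; that leaves 3.
At row 5, column 4: row 5 has {2,5}; column 4 has {1,2,4,6}; that leaves 3.
At row 5, column 5: row 5 has {2,3,5}; column 5 has {2,3,4,5,6}; that leaves 1.
At row 2, column 1: row 2 has {1,2,3,4,5}; column 1 has {2,5}; that leaves 6.
At row 3, column 1: row 3 has {1,2,3}; column 1 has {2,5,6}; that leaves 4.
At row 3, column 2: row 3 has {1,2,3,4}; column 2 has {3,5}; that leaves 6.
At row 3, column 6: row 3 has {1,2,3,4,6}; column 6 has {1,2,3}; that leaves 5.
At row 4, column 4: row 4 has {6}; column 4 has {1,2,3,4,6}; that leaves 5.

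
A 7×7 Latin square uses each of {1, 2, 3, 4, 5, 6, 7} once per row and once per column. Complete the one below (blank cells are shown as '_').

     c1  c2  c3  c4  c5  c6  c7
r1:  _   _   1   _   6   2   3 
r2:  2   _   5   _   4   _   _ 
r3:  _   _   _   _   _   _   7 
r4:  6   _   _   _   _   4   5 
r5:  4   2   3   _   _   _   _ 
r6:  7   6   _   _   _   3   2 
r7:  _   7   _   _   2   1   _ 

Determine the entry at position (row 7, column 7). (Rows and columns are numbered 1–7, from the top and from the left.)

4

row 1 has {1,2,3,6}; column 1 has {2,4,6,7} — only 5 is left for (r1,c1).
row 1 has {1,2,3,5,6}; column 2 has {2,6,7} — only 4 is left for (r1,c2).
row 1 has {1,2,3,4,5,6}; column 4 is empty so far — only 7 is left for (r1,c4).
row 6 has {2,3,6,7}; column 3 has {1,3,5} — only 4 is left for (r6,c3).
row 7 has {1,2,7}; column 1 has {2,4,5,6,7} — only 3 is left for (r7,c1).
row 7 has {1,2,3,7}; column 3 has {1,3,4,5} — only 6 is left for (r7,c3).
row 7 has {1,2,3,6,7}; column 7 has {2,3,5,7} — only 4 is left for (r7,c7).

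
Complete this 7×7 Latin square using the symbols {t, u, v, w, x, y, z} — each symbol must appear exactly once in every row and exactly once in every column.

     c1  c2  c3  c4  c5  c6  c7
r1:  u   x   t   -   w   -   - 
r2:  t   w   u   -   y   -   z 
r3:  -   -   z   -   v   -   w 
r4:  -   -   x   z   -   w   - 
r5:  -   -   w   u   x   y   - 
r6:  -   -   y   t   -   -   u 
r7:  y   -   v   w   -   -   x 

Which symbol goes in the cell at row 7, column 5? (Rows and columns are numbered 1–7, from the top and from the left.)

t

row 3 has {v,w,z}; column 1 has {t,u,y} — only x is left for (r3,c1).
row 3 has {v,w,x,z}; column 4 has {t,u,w,z} — only y is left for (r3,c4).
row 4 has {w,x,z}; column 1 has {t,u,x,y} — only v is left for (r4,c1).
row 5 has {u,w,x,y}; column 1 has {t,u,v,x,y} — only z is left for (r5,c1).
row 6 has {t,u,y}; column 1 has {t,u,v,x,y,z} — only w is left for (r6,c1).
row 6 has {t,u,w,y}; column 5 has {v,w,x,y} — only z is left for (r6,c5).
row 1 has {t,u,w,x}; column 4 has {t,u,w,y,z} — only v is left for (r1,c4).
row 1 has {t,u,v,w,x}; column 6 has {w,y} — only z is left for (r1,c6).
row 1 has {t,u,v,w,x,z}; column 7 has {u,w,x,z} — only y is left for (r1,c7).
row 2 has {t,u,w,y,z}; column 4 has {t,u,v,w,y,z} — only x is left for (r2,c4).
row 2 has {t,u,w,x,y,z}; column 6 has {w,y,z} — only v is left for (r2,c6).
row 4 has {v,w,x,z}; column 7 has {u,w,x,y,z} — only t is left for (r4,c7).
row 5 has {u,w,x,y,z}; column 7 has {t,u,w,x,y,z} — only v is left for (r5,c7).
row 6 has {t,u,w,y,z}; column 2 has {w,x} — only v is left for (r6,c2).
row 6 has {t,u,v,w,y,z}; column 6 has {v,w,y,z} — only x is left for (r6,c6).
row 4 has {t,v,w,x,z}; column 5 has {v,w,x,y,z} — only u is left for (r4,c5).
row 5 has {u,v,w,x,y,z}; column 2 has {v,w,x} — only t is left for (r5,c2).
row 7 has {v,w,x,y}; column 5 has {u,v,w,x,y,z} — only t is left for (r7,c5).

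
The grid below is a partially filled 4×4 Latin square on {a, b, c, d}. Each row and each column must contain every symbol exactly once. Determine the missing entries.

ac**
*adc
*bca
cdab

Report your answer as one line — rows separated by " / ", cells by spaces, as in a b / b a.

(r1,c3) = b
(r1,c4) = d
(r2,c1) = b
(r3,c1) = d

a c b d / b a d c / d b c a / c d a b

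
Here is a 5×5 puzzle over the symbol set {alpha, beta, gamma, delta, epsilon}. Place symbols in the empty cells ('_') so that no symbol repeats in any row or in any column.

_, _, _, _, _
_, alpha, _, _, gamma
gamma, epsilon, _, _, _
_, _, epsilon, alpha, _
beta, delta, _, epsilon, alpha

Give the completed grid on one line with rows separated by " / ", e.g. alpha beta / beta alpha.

alpha beta delta gamma epsilon / epsilon alpha beta delta gamma / gamma epsilon alpha beta delta / delta gamma epsilon alpha beta / beta delta gamma epsilon alpha

(r4,c1) = delta
(r4,c5) = beta
(r5,c3) = gamma
(r2,c1) = epsilon
(r3,c5) = delta
(r4,c2) = gamma
(r1,c1) = alpha
(r1,c2) = beta
(r1,c3) = delta
(r1,c4) = gamma
(r1,c5) = epsilon
(r2,c3) = beta
(r2,c4) = delta
(r3,c3) = alpha
(r3,c4) = beta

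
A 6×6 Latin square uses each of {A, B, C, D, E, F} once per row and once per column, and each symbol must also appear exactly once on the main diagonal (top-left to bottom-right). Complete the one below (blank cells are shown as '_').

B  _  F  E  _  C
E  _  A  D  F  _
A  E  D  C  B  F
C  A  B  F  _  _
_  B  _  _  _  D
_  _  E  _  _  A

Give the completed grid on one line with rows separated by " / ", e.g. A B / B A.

B D F E A C / E C A D F B / A E D C B F / C A B F D E / F B C A E D / D F E B C A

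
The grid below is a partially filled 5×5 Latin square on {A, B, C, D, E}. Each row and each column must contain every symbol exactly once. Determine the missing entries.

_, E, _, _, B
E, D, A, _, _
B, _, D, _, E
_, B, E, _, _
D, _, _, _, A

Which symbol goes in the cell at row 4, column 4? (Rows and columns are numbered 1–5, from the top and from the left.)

A

At row 1, column 3: row 1 has {B,E}; column 3 has {A,D,E}; that leaves C.
At row 2, column 5: row 2 has {A,D,E}; column 5 has {A,B,E}; that leaves C.
At row 4, column 5: row 4 has {B,E}; column 5 has {A,B,C,E}; that leaves D.
At row 5, column 2: row 5 has {A,D}; column 2 has {B,D,E}; that leaves C.
At row 5, column 3: row 5 has {A,C,D}; column 3 has {A,C,D,E}; that leaves B.
At row 5, column 4: row 5 has {A,B,C,D}; column 4 is empty so far; that leaves E.
At row 1, column 1: row 1 has {B,C,E}; column 1 has {B,D,E}; that leaves A.
At row 1, column 4: row 1 has {A,B,C,E}; column 4 has {E}; that leaves D.
At row 2, column 4: row 2 has {A,C,D,E}; column 4 has {D,E}; that leaves B.
At row 3, column 2: row 3 has {B,D,E}; column 2 has {B,C,D,E}; that leaves A.
At row 3, column 4: row 3 has {A,B,D,E}; column 4 has {B,D,E}; that leaves C.
At row 4, column 1: row 4 has {B,D,E}; column 1 has {A,B,D,E}; that leaves C.
At row 4, column 4: row 4 has {B,C,D,E}; column 4 has {B,C,D,E}; that leaves A.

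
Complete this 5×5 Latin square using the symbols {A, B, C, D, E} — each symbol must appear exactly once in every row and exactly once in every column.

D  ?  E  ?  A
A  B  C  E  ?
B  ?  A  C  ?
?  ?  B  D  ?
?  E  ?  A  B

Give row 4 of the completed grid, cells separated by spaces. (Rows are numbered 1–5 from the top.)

(r1,c2): row 1 has {A,D,E}; column 2 has {B,E}, so it must be C.
(r1,c4): row 1 has {A,C,D,E}; column 4 has {A,C,D,E}, so it must be B.
(r2,c5): row 2 has {A,B,C,E}; column 5 has {A,B}, so it must be D.
(r3,c2): row 3 has {A,B,C}; column 2 has {B,C,E}, so it must be D.
(r3,c5): row 3 has {A,B,C,D}; column 5 has {A,B,D}, so it must be E.
(r4,c2): row 4 has {B,D}; column 2 has {B,C,D,E}, so it must be A.
(r4,c5): row 4 has {A,B,D}; column 5 has {A,B,D,E}, so it must be C.
(r5,c1): row 5 has {A,B,E}; column 1 has {A,B,D}, so it must be C.
(r5,c3): row 5 has {A,B,C,E}; column 3 has {A,B,C,E}, so it must be D.
(r4,c1): row 4 has {A,B,C,D}; column 1 has {A,B,C,D}, so it must be E.

E A B D C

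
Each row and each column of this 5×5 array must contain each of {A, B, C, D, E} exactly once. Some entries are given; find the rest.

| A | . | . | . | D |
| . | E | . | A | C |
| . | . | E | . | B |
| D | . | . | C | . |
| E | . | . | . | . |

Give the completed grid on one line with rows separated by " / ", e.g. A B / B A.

A C B E D / B E D A C / C A E D B / D B A C E / E D C B A

(r2,c1) = B
(r2,c3) = D
(r3,c1) = C
(r3,c4) = D
(r5,c4) = B
(r5,c5) = A
(r1,c4) = E
(r3,c2) = A
(r4,c2) = B
(r4,c3) = A
(r4,c5) = E
(r5,c3) = C
(r1,c2) = C
(r1,c3) = B
(r5,c2) = D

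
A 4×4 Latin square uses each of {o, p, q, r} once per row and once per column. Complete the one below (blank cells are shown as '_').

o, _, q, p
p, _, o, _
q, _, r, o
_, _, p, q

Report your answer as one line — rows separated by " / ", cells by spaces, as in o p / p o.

o r q p / p q o r / q p r o / r o p q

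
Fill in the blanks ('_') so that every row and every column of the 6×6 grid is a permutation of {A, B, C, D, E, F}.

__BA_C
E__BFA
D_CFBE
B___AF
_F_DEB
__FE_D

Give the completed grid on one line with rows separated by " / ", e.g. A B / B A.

row 1 has {A,B,C}; column 1 has {B,D,E} — only F is left for (r1,c1).
row 1 has {A,B,C,F}; column 5 has {A,B,E,F} — only D is left for (r1,c5).
row 2 has {A,B,E,F}; column 3 has {B,C,F} — only D is left for (r2,c3).
row 3 has {B,C,D,E,F}; column 2 has {F} — only A is left for (r3,c2).
row 4 has {A,B,F}; column 3 has {B,C,D,F} — only E is left for (r4,c3).
row 4 has {A,B,E,F}; column 4 has {A,B,D,E,F} — only C is left for (r4,c4).
row 5 has {B,D,E,F}; column 3 has {B,C,D,E,F} — only A is left for (r5,c3).
row 6 has {D,E,F}; column 5 has {A,B,D,E,F} — only C is left for (r6,c5).
row 1 has {A,B,C,D,F}; column 2 has {A,F} — only E is left for (r1,c2).
row 2 has {A,B,D,E,F}; column 2 has {A,E,F} — only C is left for (r2,c2).
row 4 has {A,B,C,E,F}; column 2 has {A,C,E,F} — only D is left for (r4,c2).
row 5 has {A,B,D,E,F}; column 1 has {B,D,E,F} — only C is left for (r5,c1).
row 6 has {C,D,E,F}; column 1 has {B,C,D,E,F} — only A is left for (r6,c1).
row 6 has {A,C,D,E,F}; column 2 has {A,C,D,E,F} — only B is left for (r6,c2).

F E B A D C / E C D B F A / D A C F B E / B D E C A F / C F A D E B / A B F E C D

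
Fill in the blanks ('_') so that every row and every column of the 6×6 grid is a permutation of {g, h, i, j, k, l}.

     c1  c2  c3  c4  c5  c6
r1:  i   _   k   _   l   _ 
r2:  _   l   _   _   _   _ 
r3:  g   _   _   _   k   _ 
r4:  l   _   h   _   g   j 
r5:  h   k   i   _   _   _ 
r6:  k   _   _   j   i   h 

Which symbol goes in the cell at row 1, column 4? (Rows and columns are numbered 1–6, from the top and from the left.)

h

row 1 has {i,k,l}; column 6 has {h,j} — only g is left for (r1,c6).
row 2 has {l}; column 1 has {g,h,i,k,l} — only j is left for (r2,c1).
row 2 has {j,l}; column 3 has {h,i,k} — only g is left for (r2,c3).
row 2 has {g,j,l}; column 5 has {g,i,k,l} — only h is left for (r2,c5).
row 4 has {g,h,j,l}; column 2 has {k,l} — only i is left for (r4,c2).
row 4 has {g,h,i,j,l}; column 4 has {j} — only k is left for (r4,c4).
row 5 has {h,i,k}; column 5 has {g,h,i,k,l} — only j is left for (r5,c5).
row 5 has {h,i,j,k}; column 6 has {g,h,j} — only l is left for (r5,c6).
row 6 has {h,i,j,k}; column 2 has {i,k,l} — only g is left for (r6,c2).
row 6 has {g,h,i,j,k}; column 3 has {g,h,i,k} — only l is left for (r6,c3).
row 1 has {g,i,k,l}; column 4 has {j,k} — only h is left for (r1,c4).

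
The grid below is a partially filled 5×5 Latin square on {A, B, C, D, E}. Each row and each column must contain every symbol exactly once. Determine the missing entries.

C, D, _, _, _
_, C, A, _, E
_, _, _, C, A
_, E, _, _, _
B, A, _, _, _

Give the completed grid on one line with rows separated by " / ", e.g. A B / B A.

C D E A B / D C A B E / E B D C A / A E B D C / B A C E D

At row 1, column 5: row 1 has {C,D}; column 5 has {A,E}; that leaves B.
At row 2, column 1: row 2 has {A,C,E}; column 1 has {B,C}; that leaves D.
At row 2, column 4: row 2 has {A,C,D,E}; column 4 has {C}; that leaves B.
At row 3, column 1: row 3 has {A,C}; column 1 has {B,C,D}; that leaves E.
At row 3, column 2: row 3 has {A,C,E}; column 2 has {A,C,D,E}; that leaves B.
At row 3, column 3: row 3 has {A,B,C,E}; column 3 has {A}; that leaves D.
At row 4, column 1: row 4 has {E}; column 1 has {B,C,D,E}; that leaves A.
At row 4, column 4: row 4 has {A,E}; column 4 has {B,C}; that leaves D.
At row 4, column 5: row 4 has {A,D,E}; column 5 has {A,B,E}; that leaves C.
At row 5, column 4: row 5 has {A,B}; column 4 has {B,C,D}; that leaves E.
At row 5, column 5: row 5 has {A,B,E}; column 5 has {A,B,C,E}; that leaves D.
At row 1, column 3: row 1 has {B,C,D}; column 3 has {A,D}; that leaves E.
At row 1, column 4: row 1 has {B,C,D,E}; column 4 has {B,C,D,E}; that leaves A.
At row 4, column 3: row 4 has {A,C,D,E}; column 3 has {A,D,E}; that leaves B.
At row 5, column 3: row 5 has {A,B,D,E}; column 3 has {A,B,D,E}; that leaves C.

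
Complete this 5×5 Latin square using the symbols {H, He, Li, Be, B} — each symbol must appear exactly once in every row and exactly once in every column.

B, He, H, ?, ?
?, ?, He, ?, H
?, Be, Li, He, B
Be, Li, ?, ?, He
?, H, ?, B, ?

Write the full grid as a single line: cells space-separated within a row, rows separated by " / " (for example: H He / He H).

B He H Li Be / Li B He Be H / H Be Li He B / Be Li B H He / He H Be B Li

(r2,c1) = Li
(r2,c2) = B
(r2,c4) = Be
(r3,c1) = H
(r4,c3) = B
(r4,c4) = H
(r5,c1) = He
(r5,c3) = Be
(r5,c5) = Li
(r1,c4) = Li
(r1,c5) = Be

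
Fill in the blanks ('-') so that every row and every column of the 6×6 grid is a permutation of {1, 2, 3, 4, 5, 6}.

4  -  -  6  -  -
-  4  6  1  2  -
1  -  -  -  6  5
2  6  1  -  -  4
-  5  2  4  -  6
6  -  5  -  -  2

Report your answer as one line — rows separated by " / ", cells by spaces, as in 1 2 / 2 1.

(r1,c3) = 3
(r1,c6) = 1
(r2,c6) = 3
(r3,c3) = 4
(r5,c1) = 3
(r5,c5) = 1
(r6,c4) = 3
(r6,c5) = 4
(r1,c2) = 2
(r1,c5) = 5
(r2,c1) = 5
(r3,c2) = 3
(r3,c4) = 2
(r4,c4) = 5
(r4,c5) = 3
(r6,c2) = 1

4 2 3 6 5 1 / 5 4 6 1 2 3 / 1 3 4 2 6 5 / 2 6 1 5 3 4 / 3 5 2 4 1 6 / 6 1 5 3 4 2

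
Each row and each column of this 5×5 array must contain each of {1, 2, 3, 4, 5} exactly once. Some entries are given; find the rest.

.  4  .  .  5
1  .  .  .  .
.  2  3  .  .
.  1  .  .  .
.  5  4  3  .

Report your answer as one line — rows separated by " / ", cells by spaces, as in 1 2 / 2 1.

3 4 1 2 5 / 1 3 5 4 2 / 5 2 3 1 4 / 4 1 2 5 3 / 2 5 4 3 1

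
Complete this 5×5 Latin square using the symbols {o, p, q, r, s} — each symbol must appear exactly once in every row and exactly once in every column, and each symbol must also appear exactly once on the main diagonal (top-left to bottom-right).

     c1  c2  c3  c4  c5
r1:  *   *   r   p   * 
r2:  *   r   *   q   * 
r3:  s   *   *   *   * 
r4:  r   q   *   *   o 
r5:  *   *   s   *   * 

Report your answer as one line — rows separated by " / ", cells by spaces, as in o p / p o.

o s r p q / p r o q s / s p q o r / r q p s o / q o s r p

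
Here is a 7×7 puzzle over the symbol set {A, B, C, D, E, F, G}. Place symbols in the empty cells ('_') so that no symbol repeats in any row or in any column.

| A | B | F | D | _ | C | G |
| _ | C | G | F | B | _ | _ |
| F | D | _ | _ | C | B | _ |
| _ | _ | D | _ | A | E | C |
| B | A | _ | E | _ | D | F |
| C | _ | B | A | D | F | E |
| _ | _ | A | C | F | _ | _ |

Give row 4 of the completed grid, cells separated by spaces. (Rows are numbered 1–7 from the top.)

G F D B A E C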